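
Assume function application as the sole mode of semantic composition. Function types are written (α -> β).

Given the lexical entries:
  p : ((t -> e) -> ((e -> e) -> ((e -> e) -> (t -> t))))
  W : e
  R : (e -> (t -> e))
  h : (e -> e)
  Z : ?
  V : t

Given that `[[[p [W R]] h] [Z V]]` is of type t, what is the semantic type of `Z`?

At [[[p [W R]] h] [Z V]] (required: t): [[p [W R]] h] is ((e -> e) -> (t -> t)), which is not a function with range t; hence [Z V] is the functor — type (((e -> e) -> (t -> t)) -> t).
At [Z V] (required: (((e -> e) -> (t -> t)) -> t)): V is t, which is not a function with range (((e -> e) -> (t -> t)) -> t); hence Z is the functor — type (t -> (((e -> e) -> (t -> t)) -> t)).

(t -> (((e -> e) -> (t -> t)) -> t))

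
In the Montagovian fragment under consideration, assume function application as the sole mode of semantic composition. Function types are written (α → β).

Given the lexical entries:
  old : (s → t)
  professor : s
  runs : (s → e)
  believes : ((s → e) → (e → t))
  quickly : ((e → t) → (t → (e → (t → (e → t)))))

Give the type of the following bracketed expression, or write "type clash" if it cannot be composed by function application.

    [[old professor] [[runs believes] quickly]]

[old professor]: functor old : (s → t), argument professor : s; result t.
[runs believes]: functor believes : ((s → e) → (e → t)), argument runs : (s → e); result (e → t).
[[runs believes] quickly]: functor quickly : ((e → t) → (t → (e → (t → (e → t))))), argument [runs believes] : (e → t); result (t → (e → (t → (e → t)))).
[[old professor] [[runs believes] quickly]]: functor [[runs believes] quickly] : (t → (e → (t → (e → t)))), argument [old professor] : t; result (e → (t → (e → t))).

(e → (t → (e → t)))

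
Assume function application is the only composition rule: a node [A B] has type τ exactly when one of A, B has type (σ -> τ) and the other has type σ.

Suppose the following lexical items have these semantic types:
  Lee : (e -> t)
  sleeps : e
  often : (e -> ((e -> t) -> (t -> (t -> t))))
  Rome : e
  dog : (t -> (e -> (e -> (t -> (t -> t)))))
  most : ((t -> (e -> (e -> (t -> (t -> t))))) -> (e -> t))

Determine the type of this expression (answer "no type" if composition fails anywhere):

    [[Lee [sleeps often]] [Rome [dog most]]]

(t -> t)

[sleeps often]: functor often : (e -> ((e -> t) -> (t -> (t -> t)))), argument sleeps : e; result ((e -> t) -> (t -> (t -> t))).
[Lee [sleeps often]]: functor [sleeps often] : ((e -> t) -> (t -> (t -> t))), argument Lee : (e -> t); result (t -> (t -> t)).
[dog most]: functor most : ((t -> (e -> (e -> (t -> (t -> t))))) -> (e -> t)), argument dog : (t -> (e -> (e -> (t -> (t -> t))))); result (e -> t).
[Rome [dog most]]: functor [dog most] : (e -> t), argument Rome : e; result t.
[[Lee [sleeps often]] [Rome [dog most]]]: functor [Lee [sleeps often]] : (t -> (t -> t)), argument [Rome [dog most]] : t; result (t -> t).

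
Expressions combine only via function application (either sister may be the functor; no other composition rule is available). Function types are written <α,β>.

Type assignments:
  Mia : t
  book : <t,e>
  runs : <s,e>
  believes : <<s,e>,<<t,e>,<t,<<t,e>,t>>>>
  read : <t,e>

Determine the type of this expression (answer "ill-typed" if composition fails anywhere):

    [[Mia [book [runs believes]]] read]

t

[runs believes] — believes of type <<s,e>,<<t,e>,<t,<<t,e>,t>>>> combines with runs of type <s,e>: type <<t,e>,<t,<<t,e>,t>>>.
[book [runs believes]] — [runs believes] of type <<t,e>,<t,<<t,e>,t>>> combines with book of type <t,e>: type <t,<<t,e>,t>>.
[Mia [book [runs believes]]] — [book [runs believes]] of type <t,<<t,e>,t>> combines with Mia of type t: type <<t,e>,t>.
[[Mia [book [runs believes]]] read] — [Mia [book [runs believes]]] of type <<t,e>,t> combines with read of type <t,e>: type t.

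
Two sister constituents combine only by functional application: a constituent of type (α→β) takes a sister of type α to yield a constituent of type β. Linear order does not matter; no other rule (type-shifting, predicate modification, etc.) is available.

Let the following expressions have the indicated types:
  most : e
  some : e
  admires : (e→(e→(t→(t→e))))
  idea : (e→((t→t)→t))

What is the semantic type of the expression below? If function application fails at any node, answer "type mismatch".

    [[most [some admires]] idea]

[some admires]: (e→(e→(t→(t→e)))) applied to e yields (e→(t→(t→e))).
[most [some admires]]: (e→(t→(t→e))) applied to e yields (t→(t→e)).
At [[most [some admires]] idea]: neither (t→(t→e)) nor (e→((t→t)→t)) can take the other as argument; the node is ill-typed.

type mismatch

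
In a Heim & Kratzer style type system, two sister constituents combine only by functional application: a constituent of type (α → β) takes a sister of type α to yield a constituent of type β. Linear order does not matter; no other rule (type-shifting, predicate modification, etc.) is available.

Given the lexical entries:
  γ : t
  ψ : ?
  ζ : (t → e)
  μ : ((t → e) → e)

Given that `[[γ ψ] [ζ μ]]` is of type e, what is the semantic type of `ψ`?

(t → (e → e))

At [[γ ψ] [ζ μ]] (required: e): [ζ μ] is e, which is not a function with range e; hence [γ ψ] is the functor — type (e → e).
At [γ ψ] (required: (e → e)): γ is t, which is not a function with range (e → e); hence ψ is the functor — type (t → (e → e)).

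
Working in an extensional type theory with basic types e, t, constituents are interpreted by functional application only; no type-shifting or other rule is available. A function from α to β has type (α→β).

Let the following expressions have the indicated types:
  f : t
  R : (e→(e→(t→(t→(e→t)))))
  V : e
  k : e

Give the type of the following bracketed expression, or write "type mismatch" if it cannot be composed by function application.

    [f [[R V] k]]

[R V]: R is (e→(e→(t→(t→(e→t))))), V is e; result (e→(t→(t→(e→t)))).
[[R V] k]: [R V] is (e→(t→(t→(e→t)))), k is e; result (t→(t→(e→t))).
[f [[R V] k]]: [[R V] k] is (t→(t→(e→t))), f is t; result (t→(e→t)).

(t→(e→t))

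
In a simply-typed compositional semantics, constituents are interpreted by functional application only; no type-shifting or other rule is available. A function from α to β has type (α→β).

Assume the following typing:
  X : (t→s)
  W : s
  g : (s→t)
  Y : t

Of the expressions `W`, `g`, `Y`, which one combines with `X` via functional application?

W : s — does not combine with X.
g : (s→t) — does not combine with X.
Y — combines: X : (t→s) takes Y : t as argument, giving s.

Y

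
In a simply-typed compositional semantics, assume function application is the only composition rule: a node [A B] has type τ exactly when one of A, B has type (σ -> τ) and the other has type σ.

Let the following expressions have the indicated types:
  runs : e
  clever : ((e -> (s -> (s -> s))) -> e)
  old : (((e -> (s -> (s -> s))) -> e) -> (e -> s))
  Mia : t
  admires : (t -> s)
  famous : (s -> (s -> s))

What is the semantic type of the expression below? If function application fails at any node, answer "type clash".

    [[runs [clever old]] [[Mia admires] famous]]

s

[clever old] — old of type (((e -> (s -> (s -> s))) -> e) -> (e -> s)) combines with clever of type ((e -> (s -> (s -> s))) -> e): type (e -> s).
[runs [clever old]] — [clever old] of type (e -> s) combines with runs of type e: type s.
[Mia admires] — admires of type (t -> s) combines with Mia of type t: type s.
[[Mia admires] famous] — famous of type (s -> (s -> s)) combines with [Mia admires] of type s: type (s -> s).
[[runs [clever old]] [[Mia admires] famous]] — [[Mia admires] famous] of type (s -> s) combines with [runs [clever old]] of type s: type s.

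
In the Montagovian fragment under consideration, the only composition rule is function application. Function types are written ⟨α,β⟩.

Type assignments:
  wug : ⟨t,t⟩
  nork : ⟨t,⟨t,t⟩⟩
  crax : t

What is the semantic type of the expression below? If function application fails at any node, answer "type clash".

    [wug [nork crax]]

[nork crax] — nork of type ⟨t,⟨t,t⟩⟩ combines with crax of type t: type ⟨t,t⟩.
At [wug [nork crax]]: neither ⟨t,t⟩ nor ⟨t,t⟩ can take the other as argument; the node is ill-typed.

type clash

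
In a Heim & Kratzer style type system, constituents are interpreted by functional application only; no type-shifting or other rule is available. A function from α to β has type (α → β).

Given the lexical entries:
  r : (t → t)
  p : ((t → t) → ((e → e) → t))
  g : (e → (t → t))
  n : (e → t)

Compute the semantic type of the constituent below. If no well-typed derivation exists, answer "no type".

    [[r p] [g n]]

At [r p], p : ((t → t) → ((e → e) → t)) takes r : (t → t), giving ((e → e) → t).
At [g n]: neither (e → (t → t)) nor (e → t) can take the other as argument; the node is ill-typed.

no type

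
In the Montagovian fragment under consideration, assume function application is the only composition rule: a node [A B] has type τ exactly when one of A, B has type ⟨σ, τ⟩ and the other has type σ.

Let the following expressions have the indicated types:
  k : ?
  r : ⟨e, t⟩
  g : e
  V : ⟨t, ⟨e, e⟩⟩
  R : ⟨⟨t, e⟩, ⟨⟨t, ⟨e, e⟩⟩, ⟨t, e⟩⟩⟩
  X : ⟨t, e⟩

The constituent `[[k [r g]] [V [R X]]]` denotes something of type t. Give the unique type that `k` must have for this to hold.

For [[k [r g]] [V [R X]]] to have type t with [V [R X]] of type ⟨t, e⟩, [k [r g]] must be the function: [k [r g]] : ⟨⟨t, e⟩, t⟩.
For [k [r g]] to have type ⟨⟨t, e⟩, t⟩ with [r g] of type t, k must be the function: k : ⟨t, ⟨⟨t, e⟩, t⟩⟩.

⟨t, ⟨⟨t, e⟩, t⟩⟩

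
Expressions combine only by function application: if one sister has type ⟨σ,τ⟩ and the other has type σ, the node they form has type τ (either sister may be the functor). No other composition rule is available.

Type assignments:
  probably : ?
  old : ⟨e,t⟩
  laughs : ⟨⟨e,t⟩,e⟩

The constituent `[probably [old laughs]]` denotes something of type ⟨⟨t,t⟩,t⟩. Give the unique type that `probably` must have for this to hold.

At [probably [old laughs]] (required: ⟨⟨t,t⟩,t⟩): [old laughs] is e, which is not a function with range ⟨⟨t,t⟩,t⟩; hence probably is the functor — type ⟨e,⟨⟨t,t⟩,t⟩⟩.

⟨e,⟨⟨t,t⟩,t⟩⟩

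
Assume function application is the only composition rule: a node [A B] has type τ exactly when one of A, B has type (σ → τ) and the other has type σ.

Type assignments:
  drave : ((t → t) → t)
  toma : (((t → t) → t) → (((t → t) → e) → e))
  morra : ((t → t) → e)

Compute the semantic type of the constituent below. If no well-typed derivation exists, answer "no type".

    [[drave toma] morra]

e

[drave toma]: (((t → t) → t) → (((t → t) → e) → e)) applied to ((t → t) → t) yields (((t → t) → e) → e).
[[drave toma] morra]: (((t → t) → e) → e) applied to ((t → t) → e) yields e.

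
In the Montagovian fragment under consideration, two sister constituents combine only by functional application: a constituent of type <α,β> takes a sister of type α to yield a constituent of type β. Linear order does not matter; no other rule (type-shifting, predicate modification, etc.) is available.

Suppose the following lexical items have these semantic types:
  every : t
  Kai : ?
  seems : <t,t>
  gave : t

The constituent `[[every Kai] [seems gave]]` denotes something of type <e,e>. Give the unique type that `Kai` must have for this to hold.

<t,<t,<e,e>>>

[[every Kai] [seems gave]] must have type <e,e>. The sister [seems gave] has type t; that is not a function onto <e,e>, so [every Kai] must be the functor, of type <t,<e,e>>.
[every Kai] must have type <t,<e,e>>. The sister every has type t; that is not a function onto <t,<e,e>>, so Kai must be the functor, of type <t,<t,<e,e>>>.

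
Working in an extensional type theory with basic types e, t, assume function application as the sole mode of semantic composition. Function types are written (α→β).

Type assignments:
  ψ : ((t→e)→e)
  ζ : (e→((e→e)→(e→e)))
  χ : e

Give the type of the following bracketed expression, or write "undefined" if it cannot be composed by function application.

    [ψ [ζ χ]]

undefined

At [ζ χ], ζ : (e→((e→e)→(e→e))) takes χ : e, giving ((e→e)→(e→e)).
[ψ [ζ χ]]: ((t→e)→e) with ((e→e)→(e→e)) — neither is a function whose domain matches the other; composition fails here.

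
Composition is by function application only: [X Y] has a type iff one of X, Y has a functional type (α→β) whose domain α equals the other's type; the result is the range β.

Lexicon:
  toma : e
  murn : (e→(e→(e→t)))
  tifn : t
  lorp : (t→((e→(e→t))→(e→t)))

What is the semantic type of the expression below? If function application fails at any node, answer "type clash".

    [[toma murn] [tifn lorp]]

(e→t)

At [toma murn], murn : (e→(e→(e→t))) takes toma : e, giving (e→(e→t)).
At [tifn lorp], lorp : (t→((e→(e→t))→(e→t))) takes tifn : t, giving ((e→(e→t))→(e→t)).
At [[toma murn] [tifn lorp]], [tifn lorp] : ((e→(e→t))→(e→t)) takes [toma murn] : (e→(e→t)), giving (e→t).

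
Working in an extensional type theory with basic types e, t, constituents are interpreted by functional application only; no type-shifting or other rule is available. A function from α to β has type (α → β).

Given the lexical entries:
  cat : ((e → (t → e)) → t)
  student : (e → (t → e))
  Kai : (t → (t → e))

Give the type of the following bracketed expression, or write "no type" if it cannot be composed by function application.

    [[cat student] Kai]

[cat student]: ((e → (t → e)) → t) applied to (e → (t → e)) yields t.
[[cat student] Kai]: (t → (t → e)) applied to t yields (t → e).

(t → e)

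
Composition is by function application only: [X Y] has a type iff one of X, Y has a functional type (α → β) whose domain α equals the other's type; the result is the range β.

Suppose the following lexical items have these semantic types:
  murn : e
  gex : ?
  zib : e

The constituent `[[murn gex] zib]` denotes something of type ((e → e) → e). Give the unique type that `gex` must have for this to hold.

(e → (e → ((e → e) → e)))

[[murn gex] zib] must have type ((e → e) → e). The sister zib has type e; that is not a function onto ((e → e) → e), so [murn gex] must be the functor, of type (e → ((e → e) → e)).
[murn gex] must have type (e → ((e → e) → e)). The sister murn has type e; that is not a function onto (e → ((e → e) → e)), so gex must be the functor, of type (e → (e → ((e → e) → e))).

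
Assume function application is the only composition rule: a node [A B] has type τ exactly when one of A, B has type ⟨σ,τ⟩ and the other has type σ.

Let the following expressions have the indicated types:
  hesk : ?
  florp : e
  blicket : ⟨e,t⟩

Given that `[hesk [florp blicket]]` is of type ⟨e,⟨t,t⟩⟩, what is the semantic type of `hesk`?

⟨t,⟨e,⟨t,t⟩⟩⟩

For [hesk [florp blicket]] to have type ⟨e,⟨t,t⟩⟩ with [florp blicket] of type t, hesk must be the function: hesk : ⟨t,⟨e,⟨t,t⟩⟩⟩.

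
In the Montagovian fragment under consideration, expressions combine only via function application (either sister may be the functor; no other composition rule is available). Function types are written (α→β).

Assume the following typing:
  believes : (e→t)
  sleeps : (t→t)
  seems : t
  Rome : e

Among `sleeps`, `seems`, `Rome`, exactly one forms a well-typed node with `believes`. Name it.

Rome

sleeps : (t→t) — believes needs e; sleeps needs t; neither fits.
seems : t — believes needs e; seems needs nothing (atomic); neither fits.
Rome — combines: believes : (e→t) takes Rome : e as argument, giving t.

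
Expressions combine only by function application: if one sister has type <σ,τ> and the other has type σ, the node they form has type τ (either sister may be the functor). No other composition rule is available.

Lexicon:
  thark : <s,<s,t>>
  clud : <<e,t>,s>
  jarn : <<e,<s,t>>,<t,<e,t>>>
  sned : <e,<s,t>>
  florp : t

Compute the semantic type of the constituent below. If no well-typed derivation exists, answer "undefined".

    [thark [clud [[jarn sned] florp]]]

[jarn sned]: functor jarn : <<e,<s,t>>,<t,<e,t>>>, argument sned : <e,<s,t>>; result <t,<e,t>>.
[[jarn sned] florp]: functor [jarn sned] : <t,<e,t>>, argument florp : t; result <e,t>.
[clud [[jarn sned] florp]]: functor clud : <<e,t>,s>, argument [[jarn sned] florp] : <e,t>; result s.
[thark [clud [[jarn sned] florp]]]: functor thark : <s,<s,t>>, argument [clud [[jarn sned] florp]] : s; result <s,t>.

<s,t>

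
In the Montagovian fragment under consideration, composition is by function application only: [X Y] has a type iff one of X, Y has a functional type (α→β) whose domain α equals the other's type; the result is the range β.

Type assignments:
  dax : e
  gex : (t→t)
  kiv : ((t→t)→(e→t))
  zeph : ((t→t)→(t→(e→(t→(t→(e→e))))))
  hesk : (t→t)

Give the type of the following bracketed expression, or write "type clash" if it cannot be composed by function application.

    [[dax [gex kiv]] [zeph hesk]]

[gex kiv]: kiv is ((t→t)→(e→t)), gex is (t→t); result (e→t).
[dax [gex kiv]]: [gex kiv] is (e→t), dax is e; result t.
[zeph hesk]: zeph is ((t→t)→(t→(e→(t→(t→(e→e)))))), hesk is (t→t); result (t→(e→(t→(t→(e→e))))).
[[dax [gex kiv]] [zeph hesk]]: [zeph hesk] is (t→(e→(t→(t→(e→e))))), [dax [gex kiv]] is t; result (e→(t→(t→(e→e)))).

(e→(t→(t→(e→e))))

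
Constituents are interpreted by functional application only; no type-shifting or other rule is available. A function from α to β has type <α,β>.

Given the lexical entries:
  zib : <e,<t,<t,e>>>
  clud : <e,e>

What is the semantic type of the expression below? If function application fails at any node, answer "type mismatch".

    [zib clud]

type mismatch

[zib clud]: <e,<t,<t,e>>> with <e,e> — neither is a function whose domain matches the other; composition fails here.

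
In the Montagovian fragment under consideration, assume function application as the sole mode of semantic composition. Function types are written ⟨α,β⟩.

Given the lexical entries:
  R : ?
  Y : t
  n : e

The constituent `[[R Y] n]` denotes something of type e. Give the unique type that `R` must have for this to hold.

For [[R Y] n] to have type e with n of type e, [R Y] must be the function: [R Y] : ⟨e,e⟩.
For [R Y] to have type ⟨e,e⟩ with Y of type t, R must be the function: R : ⟨t,⟨e,e⟩⟩.

⟨t,⟨e,e⟩⟩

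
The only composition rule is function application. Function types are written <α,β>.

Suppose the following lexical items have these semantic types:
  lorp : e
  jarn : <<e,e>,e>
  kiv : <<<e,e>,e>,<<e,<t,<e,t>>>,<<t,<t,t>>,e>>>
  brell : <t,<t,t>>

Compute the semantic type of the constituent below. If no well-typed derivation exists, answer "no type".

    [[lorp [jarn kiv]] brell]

At [jarn kiv], kiv : <<<e,e>,e>,<<e,<t,<e,t>>>,<<t,<t,t>>,e>>> takes jarn : <<e,e>,e>, giving <<e,<t,<e,t>>>,<<t,<t,t>>,e>>.
At [lorp [jarn kiv]]: neither e nor <<e,<t,<e,t>>>,<<t,<t,t>>,e>> can take the other as argument; the node is ill-typed.

no type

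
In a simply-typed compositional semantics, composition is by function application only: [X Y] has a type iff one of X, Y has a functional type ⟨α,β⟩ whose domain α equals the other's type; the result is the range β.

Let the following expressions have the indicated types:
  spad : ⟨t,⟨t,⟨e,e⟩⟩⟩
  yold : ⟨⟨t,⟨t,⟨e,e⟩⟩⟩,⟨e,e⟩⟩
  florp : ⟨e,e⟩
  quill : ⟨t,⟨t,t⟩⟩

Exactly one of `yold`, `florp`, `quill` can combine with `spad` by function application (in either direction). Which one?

yold — combines: yold : ⟨⟨t,⟨t,⟨e,e⟩⟩⟩,⟨e,e⟩⟩ takes spad : ⟨t,⟨t,⟨e,e⟩⟩⟩ as argument, giving ⟨e,e⟩.
florp : ⟨e,e⟩ — neither side's domain matches the other.
quill : ⟨t,⟨t,t⟩⟩ — neither side's domain matches the other.

yold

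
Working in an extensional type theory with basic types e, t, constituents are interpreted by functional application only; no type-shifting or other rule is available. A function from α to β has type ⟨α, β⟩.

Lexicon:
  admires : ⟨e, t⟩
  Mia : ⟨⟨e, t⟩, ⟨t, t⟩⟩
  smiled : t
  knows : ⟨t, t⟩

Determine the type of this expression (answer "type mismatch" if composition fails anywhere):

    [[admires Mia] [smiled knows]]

[admires Mia]: Mia is ⟨⟨e, t⟩, ⟨t, t⟩⟩, admires is ⟨e, t⟩; result ⟨t, t⟩.
[smiled knows]: knows is ⟨t, t⟩, smiled is t; result t.
[[admires Mia] [smiled knows]]: [admires Mia] is ⟨t, t⟩, [smiled knows] is t; result t.

t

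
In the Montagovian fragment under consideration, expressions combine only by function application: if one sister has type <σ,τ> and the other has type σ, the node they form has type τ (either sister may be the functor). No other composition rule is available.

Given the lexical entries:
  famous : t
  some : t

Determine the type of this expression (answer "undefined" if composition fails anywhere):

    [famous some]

undefined

[famous some]: t and t cannot combine by function application — type clash.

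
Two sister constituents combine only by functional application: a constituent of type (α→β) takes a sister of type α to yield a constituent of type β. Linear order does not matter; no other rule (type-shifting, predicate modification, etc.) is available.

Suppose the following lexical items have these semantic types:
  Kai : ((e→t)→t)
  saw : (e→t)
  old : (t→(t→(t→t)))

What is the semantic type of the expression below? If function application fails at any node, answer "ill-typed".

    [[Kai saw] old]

[Kai saw]: Kai is ((e→t)→t), saw is (e→t); result t.
[[Kai saw] old]: old is (t→(t→(t→t))), [Kai saw] is t; result (t→(t→t)).

(t→(t→t))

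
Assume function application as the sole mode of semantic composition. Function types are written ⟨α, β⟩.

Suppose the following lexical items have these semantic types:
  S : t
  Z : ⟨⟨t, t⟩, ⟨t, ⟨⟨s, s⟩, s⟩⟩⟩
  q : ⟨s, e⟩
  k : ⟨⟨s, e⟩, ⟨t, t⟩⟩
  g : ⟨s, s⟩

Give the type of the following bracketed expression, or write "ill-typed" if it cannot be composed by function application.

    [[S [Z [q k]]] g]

s

[q k]: functor k : ⟨⟨s, e⟩, ⟨t, t⟩⟩, argument q : ⟨s, e⟩; result ⟨t, t⟩.
[Z [q k]]: functor Z : ⟨⟨t, t⟩, ⟨t, ⟨⟨s, s⟩, s⟩⟩⟩, argument [q k] : ⟨t, t⟩; result ⟨t, ⟨⟨s, s⟩, s⟩⟩.
[S [Z [q k]]]: functor [Z [q k]] : ⟨t, ⟨⟨s, s⟩, s⟩⟩, argument S : t; result ⟨⟨s, s⟩, s⟩.
[[S [Z [q k]]] g]: functor [S [Z [q k]]] : ⟨⟨s, s⟩, s⟩, argument g : ⟨s, s⟩; result s.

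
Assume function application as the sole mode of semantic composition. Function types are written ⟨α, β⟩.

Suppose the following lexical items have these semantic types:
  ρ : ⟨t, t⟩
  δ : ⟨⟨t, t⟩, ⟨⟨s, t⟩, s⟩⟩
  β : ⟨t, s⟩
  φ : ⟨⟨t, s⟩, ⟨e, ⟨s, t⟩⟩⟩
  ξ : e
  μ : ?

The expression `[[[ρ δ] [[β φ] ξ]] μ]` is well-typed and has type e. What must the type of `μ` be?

⟨s, e⟩

For [[[ρ δ] [[β φ] ξ]] μ] to have type e with [[ρ δ] [[β φ] ξ]] of type s, μ must be the function: μ : ⟨s, e⟩.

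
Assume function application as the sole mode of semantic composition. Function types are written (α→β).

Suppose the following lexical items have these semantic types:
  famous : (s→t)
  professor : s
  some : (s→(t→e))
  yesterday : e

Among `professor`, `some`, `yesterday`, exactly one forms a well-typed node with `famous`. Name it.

professor — combines: famous : (s→t) takes professor : s as argument, giving t.
some : (s→(t→e)) — neither side's domain matches the other.
yesterday : e — neither side's domain matches the other.

professor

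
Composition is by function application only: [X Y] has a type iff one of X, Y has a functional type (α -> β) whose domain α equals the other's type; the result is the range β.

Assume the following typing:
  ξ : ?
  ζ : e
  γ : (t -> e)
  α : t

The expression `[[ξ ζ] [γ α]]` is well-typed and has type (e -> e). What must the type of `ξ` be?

[[ξ ζ] [γ α]] must have type (e -> e). The sister [γ α] has type e; that is not a function onto (e -> e), so [ξ ζ] must be the functor, of type (e -> (e -> e)).
[ξ ζ] must have type (e -> (e -> e)). The sister ζ has type e; that is not a function onto (e -> (e -> e)), so ξ must be the functor, of type (e -> (e -> (e -> e))).

(e -> (e -> (e -> e)))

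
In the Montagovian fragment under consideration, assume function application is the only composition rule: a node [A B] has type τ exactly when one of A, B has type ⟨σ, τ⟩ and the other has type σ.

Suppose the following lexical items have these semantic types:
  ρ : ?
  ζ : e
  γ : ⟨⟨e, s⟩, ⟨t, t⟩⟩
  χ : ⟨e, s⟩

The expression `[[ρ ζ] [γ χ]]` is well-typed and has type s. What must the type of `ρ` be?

⟨e, ⟨⟨t, t⟩, s⟩⟩

For [[ρ ζ] [γ χ]] to have type s with [γ χ] of type ⟨t, t⟩, [ρ ζ] must be the function: [ρ ζ] : ⟨⟨t, t⟩, s⟩.
For [ρ ζ] to have type ⟨⟨t, t⟩, s⟩ with ζ of type e, ρ must be the function: ρ : ⟨e, ⟨⟨t, t⟩, s⟩⟩.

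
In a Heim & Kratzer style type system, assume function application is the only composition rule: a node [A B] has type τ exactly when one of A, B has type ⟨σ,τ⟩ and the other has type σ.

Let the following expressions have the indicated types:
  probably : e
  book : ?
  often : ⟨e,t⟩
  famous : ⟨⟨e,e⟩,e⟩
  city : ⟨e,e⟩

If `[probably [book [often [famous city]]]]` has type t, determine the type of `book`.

At [probably [book [often [famous city]]]] (required: t): probably is e, which is not a function with range t; hence [book [often [famous city]]] is the functor — type ⟨e,t⟩.
At [book [often [famous city]]] (required: ⟨e,t⟩): [often [famous city]] is t, which is not a function with range ⟨e,t⟩; hence book is the functor — type ⟨t,⟨e,t⟩⟩.

⟨t,⟨e,t⟩⟩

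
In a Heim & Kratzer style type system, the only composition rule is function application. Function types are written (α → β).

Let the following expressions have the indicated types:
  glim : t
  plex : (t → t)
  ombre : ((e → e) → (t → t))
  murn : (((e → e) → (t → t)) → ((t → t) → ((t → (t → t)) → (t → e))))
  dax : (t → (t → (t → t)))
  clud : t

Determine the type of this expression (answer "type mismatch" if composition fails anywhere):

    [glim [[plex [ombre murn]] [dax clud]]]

e

[ombre murn] — murn of type (((e → e) → (t → t)) → ((t → t) → ((t → (t → t)) → (t → e)))) combines with ombre of type ((e → e) → (t → t)): type ((t → t) → ((t → (t → t)) → (t → e))).
[plex [ombre murn]] — [ombre murn] of type ((t → t) → ((t → (t → t)) → (t → e))) combines with plex of type (t → t): type ((t → (t → t)) → (t → e)).
[dax clud] — dax of type (t → (t → (t → t))) combines with clud of type t: type (t → (t → t)).
[[plex [ombre murn]] [dax clud]] — [plex [ombre murn]] of type ((t → (t → t)) → (t → e)) combines with [dax clud] of type (t → (t → t)): type (t → e).
[glim [[plex [ombre murn]] [dax clud]]] — [[plex [ombre murn]] [dax clud]] of type (t → e) combines with glim of type t: type e.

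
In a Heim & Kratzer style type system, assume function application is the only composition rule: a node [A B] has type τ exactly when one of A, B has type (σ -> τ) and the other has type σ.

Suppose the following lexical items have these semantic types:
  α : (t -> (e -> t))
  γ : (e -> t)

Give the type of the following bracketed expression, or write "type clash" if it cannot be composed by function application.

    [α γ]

[α γ]: (t -> (e -> t)) and (e -> t) cannot combine by function application — type clash.

type clash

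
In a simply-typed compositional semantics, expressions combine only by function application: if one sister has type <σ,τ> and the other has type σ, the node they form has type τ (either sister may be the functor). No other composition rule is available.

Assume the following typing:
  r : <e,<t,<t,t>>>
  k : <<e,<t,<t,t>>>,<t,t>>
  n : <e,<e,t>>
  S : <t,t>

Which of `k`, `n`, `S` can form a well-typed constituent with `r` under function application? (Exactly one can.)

k

k — combines: k : <<e,<t,<t,t>>>,<t,t>> takes r : <e,<t,<t,t>>> as argument, giving <t,t>.
n : <e,<e,t>> — r needs e; n needs e; neither fits.
S : <t,t> — r needs e; S needs t; neither fits.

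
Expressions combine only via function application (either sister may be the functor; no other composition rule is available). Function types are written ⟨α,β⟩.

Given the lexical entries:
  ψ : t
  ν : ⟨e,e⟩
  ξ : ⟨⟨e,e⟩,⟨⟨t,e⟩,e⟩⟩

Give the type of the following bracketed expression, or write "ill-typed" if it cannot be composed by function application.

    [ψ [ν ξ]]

ill-typed

[ν ξ]: ξ is ⟨⟨e,e⟩,⟨⟨t,e⟩,e⟩⟩, ν is ⟨e,e⟩; result ⟨⟨t,e⟩,e⟩.
[ψ [ν ξ]]: t with ⟨⟨t,e⟩,e⟩ — neither is a function whose domain matches the other; composition fails here.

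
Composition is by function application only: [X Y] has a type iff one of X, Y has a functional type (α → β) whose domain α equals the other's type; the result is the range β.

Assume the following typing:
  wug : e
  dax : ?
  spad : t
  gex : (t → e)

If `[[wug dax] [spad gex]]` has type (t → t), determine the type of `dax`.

(e → (e → (t → t)))

[[wug dax] [spad gex]] must have type (t → t). The sister [spad gex] has type e; that is not a function onto (t → t), so [wug dax] must be the functor, of type (e → (t → t)).
[wug dax] must have type (e → (t → t)). The sister wug has type e; that is not a function onto (e → (t → t)), so dax must be the functor, of type (e → (e → (t → t))).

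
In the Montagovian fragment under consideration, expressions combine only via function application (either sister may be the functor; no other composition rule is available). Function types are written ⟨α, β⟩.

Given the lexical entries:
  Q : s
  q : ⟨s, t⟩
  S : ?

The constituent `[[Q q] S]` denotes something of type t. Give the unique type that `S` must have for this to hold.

[[Q q] S] is required to be t. [Q q] : t cannot yield t as functor, so S : ⟨t, t⟩.

⟨t, t⟩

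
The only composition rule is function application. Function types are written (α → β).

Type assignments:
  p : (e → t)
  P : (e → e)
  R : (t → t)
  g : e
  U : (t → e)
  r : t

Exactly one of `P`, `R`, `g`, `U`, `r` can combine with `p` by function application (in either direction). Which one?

g

P : (e → e) — neither side's domain matches the other.
R : (t → t) — neither side's domain matches the other.
g — combines: p : (e → t) takes g : e as argument, giving t.
U : (t → e) — neither side's domain matches the other.
r : t — neither side's domain matches the other.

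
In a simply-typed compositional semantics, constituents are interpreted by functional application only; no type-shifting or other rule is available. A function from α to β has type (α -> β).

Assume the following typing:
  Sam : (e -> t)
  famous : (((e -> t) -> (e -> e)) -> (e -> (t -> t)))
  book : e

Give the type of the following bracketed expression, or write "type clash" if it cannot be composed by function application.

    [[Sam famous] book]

type clash

[Sam famous]: (e -> t) with (((e -> t) -> (e -> e)) -> (e -> (t -> t))) — neither is a function whose domain matches the other; composition fails here.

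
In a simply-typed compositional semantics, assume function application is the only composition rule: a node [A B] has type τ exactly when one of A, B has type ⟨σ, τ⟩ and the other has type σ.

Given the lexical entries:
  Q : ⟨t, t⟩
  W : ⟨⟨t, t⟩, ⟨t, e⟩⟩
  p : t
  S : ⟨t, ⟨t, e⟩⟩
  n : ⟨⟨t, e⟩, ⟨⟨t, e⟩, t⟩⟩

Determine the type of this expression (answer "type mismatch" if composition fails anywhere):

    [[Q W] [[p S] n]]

t

At [Q W], W : ⟨⟨t, t⟩, ⟨t, e⟩⟩ takes Q : ⟨t, t⟩, giving ⟨t, e⟩.
At [p S], S : ⟨t, ⟨t, e⟩⟩ takes p : t, giving ⟨t, e⟩.
At [[p S] n], n : ⟨⟨t, e⟩, ⟨⟨t, e⟩, t⟩⟩ takes [p S] : ⟨t, e⟩, giving ⟨⟨t, e⟩, t⟩.
At [[Q W] [[p S] n]], [[p S] n] : ⟨⟨t, e⟩, t⟩ takes [Q W] : ⟨t, e⟩, giving t.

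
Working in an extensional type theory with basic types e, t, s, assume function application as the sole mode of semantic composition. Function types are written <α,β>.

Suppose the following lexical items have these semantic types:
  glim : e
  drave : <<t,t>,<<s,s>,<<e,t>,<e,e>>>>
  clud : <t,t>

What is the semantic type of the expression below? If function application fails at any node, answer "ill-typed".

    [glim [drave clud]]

ill-typed

At [drave clud], drave : <<t,t>,<<s,s>,<<e,t>,<e,e>>>> takes clud : <t,t>, giving <<s,s>,<<e,t>,<e,e>>>.
At [glim [drave clud]]: neither e nor <<s,s>,<<e,t>,<e,e>>> can take the other as argument; the node is ill-typed.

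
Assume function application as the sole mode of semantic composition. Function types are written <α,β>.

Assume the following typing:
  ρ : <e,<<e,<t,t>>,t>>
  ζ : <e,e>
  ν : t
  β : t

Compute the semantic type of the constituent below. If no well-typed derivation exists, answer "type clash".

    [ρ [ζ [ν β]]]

type clash

[ν β]: t with t — neither is a function whose domain matches the other; composition fails here.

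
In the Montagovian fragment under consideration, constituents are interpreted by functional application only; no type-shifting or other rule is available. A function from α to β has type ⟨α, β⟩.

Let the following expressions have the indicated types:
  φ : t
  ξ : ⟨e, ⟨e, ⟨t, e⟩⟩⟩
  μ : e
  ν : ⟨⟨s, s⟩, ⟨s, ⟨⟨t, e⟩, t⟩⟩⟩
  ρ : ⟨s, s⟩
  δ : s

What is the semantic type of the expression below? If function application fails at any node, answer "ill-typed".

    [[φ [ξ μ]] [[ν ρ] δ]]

ill-typed

At [ξ μ], ξ : ⟨e, ⟨e, ⟨t, e⟩⟩⟩ takes μ : e, giving ⟨e, ⟨t, e⟩⟩.
[φ [ξ μ]]: t with ⟨e, ⟨t, e⟩⟩ — neither is a function whose domain matches the other; composition fails here.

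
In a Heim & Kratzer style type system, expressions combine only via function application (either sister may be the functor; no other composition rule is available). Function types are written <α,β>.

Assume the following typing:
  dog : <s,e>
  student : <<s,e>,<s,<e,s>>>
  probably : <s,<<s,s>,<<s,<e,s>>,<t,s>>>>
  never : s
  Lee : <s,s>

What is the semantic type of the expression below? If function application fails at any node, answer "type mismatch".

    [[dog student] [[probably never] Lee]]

<t,s>

[dog student]: functor student : <<s,e>,<s,<e,s>>>, argument dog : <s,e>; result <s,<e,s>>.
[probably never]: functor probably : <s,<<s,s>,<<s,<e,s>>,<t,s>>>>, argument never : s; result <<s,s>,<<s,<e,s>>,<t,s>>>.
[[probably never] Lee]: functor [probably never] : <<s,s>,<<s,<e,s>>,<t,s>>>, argument Lee : <s,s>; result <<s,<e,s>>,<t,s>>.
[[dog student] [[probably never] Lee]]: functor [[probably never] Lee] : <<s,<e,s>>,<t,s>>, argument [dog student] : <s,<e,s>>; result <t,s>.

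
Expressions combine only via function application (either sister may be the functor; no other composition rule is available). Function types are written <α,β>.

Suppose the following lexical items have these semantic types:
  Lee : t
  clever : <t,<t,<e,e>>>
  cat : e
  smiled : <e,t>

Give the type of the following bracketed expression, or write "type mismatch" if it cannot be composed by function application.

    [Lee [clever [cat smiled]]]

<e,e>

[cat smiled]: smiled is <e,t>, cat is e; result t.
[clever [cat smiled]]: clever is <t,<t,<e,e>>>, [cat smiled] is t; result <t,<e,e>>.
[Lee [clever [cat smiled]]]: [clever [cat smiled]] is <t,<e,e>>, Lee is t; result <e,e>.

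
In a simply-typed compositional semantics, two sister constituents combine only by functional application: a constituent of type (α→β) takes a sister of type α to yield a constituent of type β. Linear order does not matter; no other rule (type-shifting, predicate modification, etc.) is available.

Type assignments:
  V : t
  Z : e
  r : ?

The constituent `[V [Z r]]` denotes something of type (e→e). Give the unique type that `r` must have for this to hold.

(e→(t→(e→e)))

[V [Z r]] is required to be (e→e). V : t cannot yield (e→e) as functor, so [Z r] : (t→(e→e)).
[Z r] is required to be (t→(e→e)). Z : e cannot yield (t→(e→e)) as functor, so r : (e→(t→(e→e))).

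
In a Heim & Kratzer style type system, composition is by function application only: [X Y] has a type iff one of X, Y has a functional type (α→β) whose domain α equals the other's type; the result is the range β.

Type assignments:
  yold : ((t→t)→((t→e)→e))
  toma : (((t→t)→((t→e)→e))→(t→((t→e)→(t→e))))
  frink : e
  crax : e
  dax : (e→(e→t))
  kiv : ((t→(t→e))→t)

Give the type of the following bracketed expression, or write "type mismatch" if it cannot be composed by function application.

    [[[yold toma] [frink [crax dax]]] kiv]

At [yold toma], toma : (((t→t)→((t→e)→e))→(t→((t→e)→(t→e)))) takes yold : ((t→t)→((t→e)→e)), giving (t→((t→e)→(t→e))).
At [crax dax], dax : (e→(e→t)) takes crax : e, giving (e→t).
At [frink [crax dax]], [crax dax] : (e→t) takes frink : e, giving t.
At [[yold toma] [frink [crax dax]]], [yold toma] : (t→((t→e)→(t→e))) takes [frink [crax dax]] : t, giving ((t→e)→(t→e)).
[[[yold toma] [frink [crax dax]]] kiv]: ((t→e)→(t→e)) with ((t→(t→e))→t) — neither is a function whose domain matches the other; composition fails here.

type mismatch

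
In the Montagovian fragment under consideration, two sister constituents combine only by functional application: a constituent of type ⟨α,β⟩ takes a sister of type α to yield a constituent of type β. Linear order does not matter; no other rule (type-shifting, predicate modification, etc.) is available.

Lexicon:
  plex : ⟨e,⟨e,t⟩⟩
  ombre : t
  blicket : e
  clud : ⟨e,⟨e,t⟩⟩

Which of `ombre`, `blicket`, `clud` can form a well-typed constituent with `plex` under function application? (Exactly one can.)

ombre : t — does not combine with plex.
blicket — combines: plex : ⟨e,⟨e,t⟩⟩ takes blicket : e as argument, giving ⟨e,t⟩.
clud : ⟨e,⟨e,t⟩⟩ — does not combine with plex.

blicket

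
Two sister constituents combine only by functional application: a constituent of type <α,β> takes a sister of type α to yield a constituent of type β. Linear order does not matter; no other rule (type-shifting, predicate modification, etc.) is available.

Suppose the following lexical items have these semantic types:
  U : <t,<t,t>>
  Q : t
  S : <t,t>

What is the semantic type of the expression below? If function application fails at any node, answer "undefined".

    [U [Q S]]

<t,t>

[Q S]: functor S : <t,t>, argument Q : t; result t.
[U [Q S]]: functor U : <t,<t,t>>, argument [Q S] : t; result <t,t>.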